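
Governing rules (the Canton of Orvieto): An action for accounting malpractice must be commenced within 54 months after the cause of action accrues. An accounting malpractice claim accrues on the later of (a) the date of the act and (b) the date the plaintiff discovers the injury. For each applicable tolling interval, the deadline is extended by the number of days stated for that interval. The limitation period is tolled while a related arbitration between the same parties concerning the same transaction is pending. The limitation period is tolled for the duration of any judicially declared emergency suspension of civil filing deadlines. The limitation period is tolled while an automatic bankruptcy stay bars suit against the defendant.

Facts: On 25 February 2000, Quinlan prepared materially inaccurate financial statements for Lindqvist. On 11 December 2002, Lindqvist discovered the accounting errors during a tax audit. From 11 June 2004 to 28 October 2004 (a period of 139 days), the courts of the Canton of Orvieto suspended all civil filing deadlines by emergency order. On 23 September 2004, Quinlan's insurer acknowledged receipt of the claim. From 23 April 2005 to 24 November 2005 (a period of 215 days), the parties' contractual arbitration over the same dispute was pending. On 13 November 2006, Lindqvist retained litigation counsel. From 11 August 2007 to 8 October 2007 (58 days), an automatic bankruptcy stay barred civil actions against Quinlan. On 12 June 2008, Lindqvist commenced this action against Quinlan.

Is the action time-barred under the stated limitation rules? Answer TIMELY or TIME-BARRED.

The claim accrued on 11 December 2002 — the later of the 25 February 2000 act and the 11 December 2002 discovery.
54 months from 11 December 2002 is 11 June 2007.
The emergency suspension of filing deadlines from 11 June 2004 to 28 October 2004 tolled the period for 139 days, extending the deadline to 28 October 2007.
Because the pending related arbitration ran from 23 April 2005 to 24 November 2005, the deadline is extended by 215 days to 30 May 2008.
The period was tolled for 58 days by the automatic bankruptcy stay (11 August 2007 to 8 October 2007), pushing the deadline to 27 July 2008.
None of the other events listed affects the running of the period under the stated rules.
Filing on 12 June 2008 beat the 27 July 2008 deadline — the action is timely.

TIMELY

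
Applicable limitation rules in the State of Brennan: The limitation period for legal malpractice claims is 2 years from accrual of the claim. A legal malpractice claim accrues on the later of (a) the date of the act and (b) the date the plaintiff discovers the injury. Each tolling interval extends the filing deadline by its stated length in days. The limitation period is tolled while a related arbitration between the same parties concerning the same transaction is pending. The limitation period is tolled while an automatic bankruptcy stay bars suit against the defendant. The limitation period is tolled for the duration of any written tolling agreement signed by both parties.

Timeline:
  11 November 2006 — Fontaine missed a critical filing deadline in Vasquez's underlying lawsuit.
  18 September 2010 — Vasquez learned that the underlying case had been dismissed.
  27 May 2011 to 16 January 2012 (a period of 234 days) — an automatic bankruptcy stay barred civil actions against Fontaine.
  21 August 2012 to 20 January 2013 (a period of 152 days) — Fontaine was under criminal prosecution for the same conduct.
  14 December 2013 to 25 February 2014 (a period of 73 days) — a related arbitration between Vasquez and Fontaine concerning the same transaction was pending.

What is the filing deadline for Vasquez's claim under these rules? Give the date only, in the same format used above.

10 May 2013

Because discovery on 18 September 2010 post-dates the 11 November 2006 act, accrual under the later-of rule falls on 18 September 2010.
The untolled deadline — 2 years after 18 September 2010 — is 18 September 2012.
The period was tolled for 234 days by the automatic bankruptcy stay (27 May 2011 to 16 January 2012), pushing the deadline to 10 May 2013.
By the time the pending related arbitration began on 14 December 2013, the limitation period had already expired on 10 May 2013; that interval cannot revive it.
The pending criminal prosecution from 21 August 2012 to 20 January 2013 does not toll the period, because no stated rule makes a criminal prosecution a tolling event.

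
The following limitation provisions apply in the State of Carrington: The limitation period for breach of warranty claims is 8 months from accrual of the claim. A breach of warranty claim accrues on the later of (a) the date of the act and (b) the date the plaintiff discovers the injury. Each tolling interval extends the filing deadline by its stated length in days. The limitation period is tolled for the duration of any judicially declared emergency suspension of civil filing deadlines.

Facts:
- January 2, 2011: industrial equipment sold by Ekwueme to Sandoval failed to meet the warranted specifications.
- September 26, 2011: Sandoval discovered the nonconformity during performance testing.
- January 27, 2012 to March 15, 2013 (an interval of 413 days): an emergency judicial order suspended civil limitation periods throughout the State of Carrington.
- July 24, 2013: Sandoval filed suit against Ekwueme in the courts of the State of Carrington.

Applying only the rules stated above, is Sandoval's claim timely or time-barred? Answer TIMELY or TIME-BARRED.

Taking the later of the act (January 2, 2011) and discovery (September 26, 2011), the claim accrued on September 26, 2011.
The untolled deadline — 8 months after September 26, 2011 — is May 26, 2012.
The period was tolled for 413 days by the emergency suspension of filing deadlines (January 27, 2012 to March 15, 2013), pushing the deadline to July 13, 2013.
The July 24, 2013 filing falls after the July 13, 2013 deadline; the claim is time-barred.

TIME-BARRED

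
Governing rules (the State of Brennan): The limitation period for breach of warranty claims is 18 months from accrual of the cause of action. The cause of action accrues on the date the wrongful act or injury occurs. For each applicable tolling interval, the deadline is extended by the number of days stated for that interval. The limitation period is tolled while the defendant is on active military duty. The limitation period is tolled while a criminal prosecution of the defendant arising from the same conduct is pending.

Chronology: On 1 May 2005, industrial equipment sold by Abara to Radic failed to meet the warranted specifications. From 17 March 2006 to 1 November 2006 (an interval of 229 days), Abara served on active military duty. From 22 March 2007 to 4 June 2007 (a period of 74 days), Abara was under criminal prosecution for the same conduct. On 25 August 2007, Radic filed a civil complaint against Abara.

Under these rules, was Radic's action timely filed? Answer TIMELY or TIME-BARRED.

The limitation period began to run on 1 May 2005.
Adding the 18 months base period to 1 May 2005 gives a deadline of 1 November 2006, before any tolling.
The defendant's active military service from 17 March 2006 to 1 November 2006 tolled the period for 229 days, extending the deadline to 18 June 2007.
The period was tolled for 74 days by the pending criminal prosecution (22 March 2007 to 4 June 2007), pushing the deadline to 31 August 2007.
Radic filed on 25 August 2007, before the 31 August 2007 deadline, so the action is timely.

TIMELY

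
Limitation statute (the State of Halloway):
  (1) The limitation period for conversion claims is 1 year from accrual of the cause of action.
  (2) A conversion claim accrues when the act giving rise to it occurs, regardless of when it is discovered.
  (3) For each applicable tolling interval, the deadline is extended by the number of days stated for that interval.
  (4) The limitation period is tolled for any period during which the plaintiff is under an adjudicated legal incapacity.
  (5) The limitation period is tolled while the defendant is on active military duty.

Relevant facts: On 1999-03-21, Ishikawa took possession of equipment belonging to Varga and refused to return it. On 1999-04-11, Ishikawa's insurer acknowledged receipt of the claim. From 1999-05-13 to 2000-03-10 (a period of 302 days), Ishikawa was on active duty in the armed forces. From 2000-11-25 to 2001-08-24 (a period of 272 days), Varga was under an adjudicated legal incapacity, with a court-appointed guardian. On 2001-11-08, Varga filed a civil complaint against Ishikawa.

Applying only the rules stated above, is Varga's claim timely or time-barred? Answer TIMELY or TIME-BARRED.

The claim accrued on 1999-03-21, when the wrongful act occurred.
The untolled deadline — 1 year after 1999-03-21 — is 2000-03-21.
The period was tolled for 302 days by the defendant's active military service (1999-05-13 to 2000-03-10), pushing the deadline to 2001-01-17.
The period was tolled for 272 days by the plaintiff's legal incapacity (2000-11-25 to 2001-08-24), pushing the deadline to 2001-10-16.
The other events in the timeline have no effect on the limitation period under the stated rules.
Varga filed on 2001-11-08, after the 2001-10-16 deadline, so the action is time-barred.

TIME-BARRED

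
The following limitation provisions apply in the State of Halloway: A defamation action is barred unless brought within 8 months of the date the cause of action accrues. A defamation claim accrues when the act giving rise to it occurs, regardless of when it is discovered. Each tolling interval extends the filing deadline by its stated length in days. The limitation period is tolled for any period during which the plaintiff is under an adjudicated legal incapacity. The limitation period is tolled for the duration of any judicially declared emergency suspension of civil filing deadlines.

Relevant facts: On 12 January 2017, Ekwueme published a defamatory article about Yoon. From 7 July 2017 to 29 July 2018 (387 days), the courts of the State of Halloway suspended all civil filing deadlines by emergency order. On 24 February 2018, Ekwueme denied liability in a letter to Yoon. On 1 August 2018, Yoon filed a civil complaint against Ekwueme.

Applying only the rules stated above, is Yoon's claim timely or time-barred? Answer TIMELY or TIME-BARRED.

TIMELY

The limitation period began to run on 12 January 2017.
8 months from 12 January 2017 is 12 September 2017.
The period was tolled for 387 days by the emergency suspension of filing deadlines (7 July 2017 to 29 July 2018), pushing the deadline to 4 October 2018.
None of the other events listed affects the running of the period under the stated rules.
The 1 August 2018 filing precedes the 4 October 2018 deadline; the claim is timely.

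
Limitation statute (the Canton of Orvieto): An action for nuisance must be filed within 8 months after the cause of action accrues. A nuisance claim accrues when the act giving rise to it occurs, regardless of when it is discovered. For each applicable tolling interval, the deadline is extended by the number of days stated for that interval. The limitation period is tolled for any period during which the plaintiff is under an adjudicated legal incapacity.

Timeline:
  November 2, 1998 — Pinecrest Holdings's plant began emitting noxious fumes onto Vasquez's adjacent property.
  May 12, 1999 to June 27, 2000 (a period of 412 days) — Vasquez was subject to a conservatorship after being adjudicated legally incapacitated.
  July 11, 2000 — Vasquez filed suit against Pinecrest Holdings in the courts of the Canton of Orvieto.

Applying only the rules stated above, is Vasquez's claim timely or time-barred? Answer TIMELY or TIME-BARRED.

TIMELY

The claim accrued on November 2, 1998, when the wrongful act occurred.
8 months from November 2, 1998 is July 2, 1999.
Because the plaintiff's legal incapacity ran from May 12, 1999 to June 27, 2000, the deadline is extended by 412 days to August 17, 2000.
Filing on July 11, 2000 beat the August 17, 2000 deadline — the action is timely.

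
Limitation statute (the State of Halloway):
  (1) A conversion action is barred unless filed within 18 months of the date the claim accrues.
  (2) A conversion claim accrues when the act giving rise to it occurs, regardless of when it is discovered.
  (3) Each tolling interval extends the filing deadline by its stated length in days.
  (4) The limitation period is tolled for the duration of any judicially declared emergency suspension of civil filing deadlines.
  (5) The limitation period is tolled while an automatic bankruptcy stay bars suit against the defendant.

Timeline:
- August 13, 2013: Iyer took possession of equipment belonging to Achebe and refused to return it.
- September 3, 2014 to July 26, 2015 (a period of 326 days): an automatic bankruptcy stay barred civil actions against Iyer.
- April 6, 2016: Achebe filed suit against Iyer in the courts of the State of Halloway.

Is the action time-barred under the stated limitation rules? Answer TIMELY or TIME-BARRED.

The claim accrued on August 13, 2013, when the wrongful act occurred.
18 months from August 13, 2013 is February 13, 2015.
The automatic bankruptcy stay from September 3, 2014 to July 26, 2015 tolled the period for 326 days, extending the deadline to January 5, 2016.
Filing on April 6, 2016 missed the January 5, 2016 deadline — the action is time-barred.

TIME-BARRED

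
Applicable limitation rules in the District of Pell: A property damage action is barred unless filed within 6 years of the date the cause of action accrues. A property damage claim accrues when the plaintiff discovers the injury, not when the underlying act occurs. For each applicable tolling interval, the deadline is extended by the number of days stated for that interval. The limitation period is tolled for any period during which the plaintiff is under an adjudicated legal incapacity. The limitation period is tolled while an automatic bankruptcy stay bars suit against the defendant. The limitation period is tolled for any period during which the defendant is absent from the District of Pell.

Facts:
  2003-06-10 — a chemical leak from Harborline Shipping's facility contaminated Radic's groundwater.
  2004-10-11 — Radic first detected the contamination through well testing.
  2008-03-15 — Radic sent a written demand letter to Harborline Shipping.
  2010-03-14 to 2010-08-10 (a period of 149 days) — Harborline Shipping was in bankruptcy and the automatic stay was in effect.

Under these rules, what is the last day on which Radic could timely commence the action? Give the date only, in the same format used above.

Under the discovery rule, the claim accrued on 2004-10-11, when Radic discovered the injury — not on the 2003-06-10 date of the underlying act.
6 years from 2004-10-11 is 2010-10-11.
Because the automatic bankruptcy stay ran from 2010-03-14 to 2010-08-10, the deadline is extended by 149 days to 2011-03-09.
Nothing else in the chronology tolls or restarts the period.

2011-03-09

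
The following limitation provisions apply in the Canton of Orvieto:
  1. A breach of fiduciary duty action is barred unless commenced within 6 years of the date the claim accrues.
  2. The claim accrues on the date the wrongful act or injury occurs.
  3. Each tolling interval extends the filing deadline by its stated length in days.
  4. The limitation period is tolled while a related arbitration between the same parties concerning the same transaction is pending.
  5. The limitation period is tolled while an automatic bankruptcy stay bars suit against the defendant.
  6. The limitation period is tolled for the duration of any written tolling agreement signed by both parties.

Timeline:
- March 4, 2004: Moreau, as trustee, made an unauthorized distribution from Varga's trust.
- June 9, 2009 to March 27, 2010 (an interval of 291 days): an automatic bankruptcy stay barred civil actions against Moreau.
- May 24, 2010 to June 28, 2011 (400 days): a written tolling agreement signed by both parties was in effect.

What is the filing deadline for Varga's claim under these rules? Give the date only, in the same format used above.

The claim accrued on March 4, 2004, the date of the act.
6 years from March 4, 2004 is March 4, 2010.
The period was tolled for 291 days by the automatic bankruptcy stay (June 9, 2009 to March 27, 2010), pushing the deadline to December 20, 2010.
Because the written tolling agreement ran from May 24, 2010 to June 28, 2011, the deadline is extended by 400 days to January 24, 2012.

January 24, 2012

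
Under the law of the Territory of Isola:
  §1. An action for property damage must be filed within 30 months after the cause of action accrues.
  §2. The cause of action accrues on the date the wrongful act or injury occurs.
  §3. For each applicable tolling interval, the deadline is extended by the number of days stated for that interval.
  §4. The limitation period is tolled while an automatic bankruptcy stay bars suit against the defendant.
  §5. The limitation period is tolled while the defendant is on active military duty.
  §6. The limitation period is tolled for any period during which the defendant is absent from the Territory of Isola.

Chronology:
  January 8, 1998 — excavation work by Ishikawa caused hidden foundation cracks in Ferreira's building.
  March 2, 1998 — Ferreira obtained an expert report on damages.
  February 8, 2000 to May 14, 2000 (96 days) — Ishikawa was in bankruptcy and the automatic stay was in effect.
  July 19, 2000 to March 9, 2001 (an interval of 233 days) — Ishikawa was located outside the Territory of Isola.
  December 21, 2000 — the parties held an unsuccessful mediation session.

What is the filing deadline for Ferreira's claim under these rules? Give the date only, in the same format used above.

June 2, 2001

The limitation period began to run on January 8, 1998.
30 months from January 8, 1998 is July 8, 2000.
Because the automatic bankruptcy stay ran from February 8, 2000 to May 14, 2000, the deadline is extended by 96 days to October 12, 2000.
The period was tolled for 233 days by the defendant's absence from the jurisdiction (July 19, 2000 to March 9, 2001), pushing the deadline to June 2, 2001.
The other events in the timeline have no effect on the limitation period under the stated rules.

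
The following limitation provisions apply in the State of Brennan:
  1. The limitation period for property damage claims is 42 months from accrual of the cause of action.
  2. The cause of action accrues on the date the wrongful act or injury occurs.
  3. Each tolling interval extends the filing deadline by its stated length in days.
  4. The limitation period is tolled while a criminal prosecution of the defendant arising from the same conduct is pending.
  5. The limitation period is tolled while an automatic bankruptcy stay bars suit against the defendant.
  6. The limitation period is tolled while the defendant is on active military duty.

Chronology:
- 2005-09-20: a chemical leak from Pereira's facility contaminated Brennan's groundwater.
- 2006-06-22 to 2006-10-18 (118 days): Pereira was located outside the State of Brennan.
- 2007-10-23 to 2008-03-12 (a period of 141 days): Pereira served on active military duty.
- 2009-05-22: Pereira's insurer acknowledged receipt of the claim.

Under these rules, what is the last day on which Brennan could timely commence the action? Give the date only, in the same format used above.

2009-08-08

The cause of action accrued on 2005-09-20, the date of the act.
42 months from 2005-09-20 is 2009-03-20.
Because the defendant's active military service ran from 2007-10-23 to 2008-03-12, the deadline is extended by 141 days to 2009-08-08.
Although the defendant's absence ran from 2006-06-22 to 2006-10-18, the stated rules do not make that a tolling event, so it is disregarded.
The other events in the timeline have no effect on the limitation period under the stated rules.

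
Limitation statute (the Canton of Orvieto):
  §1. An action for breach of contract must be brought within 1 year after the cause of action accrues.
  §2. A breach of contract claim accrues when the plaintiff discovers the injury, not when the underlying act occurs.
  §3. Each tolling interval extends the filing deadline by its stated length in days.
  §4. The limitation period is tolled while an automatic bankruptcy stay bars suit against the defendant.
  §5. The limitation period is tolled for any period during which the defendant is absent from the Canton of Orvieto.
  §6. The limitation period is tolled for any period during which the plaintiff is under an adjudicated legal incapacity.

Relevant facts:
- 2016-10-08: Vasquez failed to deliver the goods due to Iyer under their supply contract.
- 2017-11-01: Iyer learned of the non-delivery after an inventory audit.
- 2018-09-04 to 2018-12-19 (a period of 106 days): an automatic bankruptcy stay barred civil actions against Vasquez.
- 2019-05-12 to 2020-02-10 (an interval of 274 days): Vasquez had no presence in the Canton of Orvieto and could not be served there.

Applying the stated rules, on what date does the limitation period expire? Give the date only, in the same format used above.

The claim did not accrue until Iyer discovered the injury on 2017-11-01; the 2016-10-08 act date does not start the clock under the stated rule.
Adding the 1 year base period to 2017-11-01 gives a deadline of 2018-11-01, before any tolling.
The period was tolled for 106 days by the automatic bankruptcy stay (2018-09-04 to 2018-12-19), pushing the deadline to 2019-02-15.
The defendant's absence from the jurisdiction starting 2019-05-12 came too late — the period had run on 2019-02-15 — and so does not extend the deadline.

2019-02-15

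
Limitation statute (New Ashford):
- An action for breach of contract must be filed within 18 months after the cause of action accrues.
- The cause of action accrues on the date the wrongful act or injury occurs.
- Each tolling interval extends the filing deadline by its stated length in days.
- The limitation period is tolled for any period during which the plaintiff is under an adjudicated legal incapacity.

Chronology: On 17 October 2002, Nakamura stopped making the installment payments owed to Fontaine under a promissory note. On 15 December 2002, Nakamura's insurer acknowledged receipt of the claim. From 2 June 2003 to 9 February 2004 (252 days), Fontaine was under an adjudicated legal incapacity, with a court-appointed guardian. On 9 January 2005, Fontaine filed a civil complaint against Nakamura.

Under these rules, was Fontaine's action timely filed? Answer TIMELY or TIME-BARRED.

The claim accrued on 17 October 2002, when the wrongful act occurred.
Adding the 18 months base period to 17 October 2002 gives a deadline of 17 April 2004, before any tolling.
The plaintiff's legal incapacity from 2 June 2003 to 9 February 2004 tolled the period for 252 days, extending the deadline to 25 December 2004.
None of the other events listed affects the running of the period under the stated rules.
The 9 January 2005 filing falls after the 25 December 2004 deadline; the claim is time-barred.

TIME-BARRED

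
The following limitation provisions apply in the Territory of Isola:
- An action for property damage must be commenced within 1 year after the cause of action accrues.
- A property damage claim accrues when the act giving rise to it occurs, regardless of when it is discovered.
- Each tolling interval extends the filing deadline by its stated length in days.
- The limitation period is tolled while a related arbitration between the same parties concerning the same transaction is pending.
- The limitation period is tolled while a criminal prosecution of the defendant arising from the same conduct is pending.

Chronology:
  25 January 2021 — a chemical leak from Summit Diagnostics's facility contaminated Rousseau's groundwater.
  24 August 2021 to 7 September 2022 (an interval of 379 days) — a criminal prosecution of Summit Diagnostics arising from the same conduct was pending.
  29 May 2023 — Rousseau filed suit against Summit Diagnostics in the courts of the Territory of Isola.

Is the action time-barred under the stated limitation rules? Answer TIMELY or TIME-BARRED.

TIME-BARRED

The limitation period began to run on 25 January 2021.
The untolled deadline — 1 year after 25 January 2021 — is 25 January 2022.
The pending criminal prosecution from 24 August 2021 to 7 September 2022 tolled the period for 379 days, extending the deadline to 8 February 2023.
Rousseau filed on 29 May 2023, after the 8 February 2023 deadline, so the action is time-barred.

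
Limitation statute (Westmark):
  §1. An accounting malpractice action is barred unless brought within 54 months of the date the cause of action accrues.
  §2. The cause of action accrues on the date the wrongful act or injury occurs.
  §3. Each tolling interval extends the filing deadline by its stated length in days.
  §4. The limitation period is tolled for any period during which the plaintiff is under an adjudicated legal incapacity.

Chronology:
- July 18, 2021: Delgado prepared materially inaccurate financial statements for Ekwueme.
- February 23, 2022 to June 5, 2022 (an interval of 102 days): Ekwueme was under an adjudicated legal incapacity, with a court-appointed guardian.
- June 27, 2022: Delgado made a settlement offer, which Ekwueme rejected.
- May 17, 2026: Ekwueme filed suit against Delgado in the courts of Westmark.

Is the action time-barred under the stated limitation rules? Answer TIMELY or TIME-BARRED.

The cause of action accrued on July 18, 2021, the date of the act.
54 months from July 18, 2021 is January 18, 2026.
Because the plaintiff's legal incapacity ran from February 23, 2022 to June 5, 2022, the deadline is extended by 102 days to April 30, 2026.
The other events in the timeline have no effect on the limitation period under the stated rules.
Filing on May 17, 2026 missed the April 30, 2026 deadline — the action is time-barred.

TIME-BARRED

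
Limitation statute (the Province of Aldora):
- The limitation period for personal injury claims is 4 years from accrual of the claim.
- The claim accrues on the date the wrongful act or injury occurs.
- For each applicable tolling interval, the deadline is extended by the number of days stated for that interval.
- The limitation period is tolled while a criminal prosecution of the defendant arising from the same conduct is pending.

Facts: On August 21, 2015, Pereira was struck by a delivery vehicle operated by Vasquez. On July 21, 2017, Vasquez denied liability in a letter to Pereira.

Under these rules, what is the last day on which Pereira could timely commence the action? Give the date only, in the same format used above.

August 21, 2019

The claim accrued on August 21, 2015, the date of the act.
Adding the 4 years base period to August 21, 2015 gives a deadline of August 21, 2019, before any tolling.
The other events in the timeline have no effect on the limitation period under the stated rules.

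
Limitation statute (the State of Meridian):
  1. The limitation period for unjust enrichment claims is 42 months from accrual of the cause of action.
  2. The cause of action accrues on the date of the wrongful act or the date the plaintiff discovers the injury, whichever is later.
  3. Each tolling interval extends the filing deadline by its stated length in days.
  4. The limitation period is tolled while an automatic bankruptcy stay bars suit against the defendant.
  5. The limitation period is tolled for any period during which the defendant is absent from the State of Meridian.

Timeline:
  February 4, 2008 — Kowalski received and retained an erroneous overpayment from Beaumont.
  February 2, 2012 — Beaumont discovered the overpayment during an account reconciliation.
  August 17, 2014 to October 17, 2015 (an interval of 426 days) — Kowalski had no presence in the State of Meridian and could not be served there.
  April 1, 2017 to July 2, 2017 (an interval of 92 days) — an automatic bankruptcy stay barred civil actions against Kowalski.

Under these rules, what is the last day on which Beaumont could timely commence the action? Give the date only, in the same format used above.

October 1, 2016

Because discovery on February 2, 2012 post-dates the February 4, 2008 act, accrual under the later-of rule falls on February 2, 2012.
42 months from February 2, 2012 is August 2, 2015.
Because the defendant's absence from the jurisdiction ran from August 17, 2014 to October 17, 2015, the deadline is extended by 426 days to October 1, 2016.
The automatic bankruptcy stay starting April 1, 2017 came too late — the period had run on October 1, 2016 — and so does not extend the deadline.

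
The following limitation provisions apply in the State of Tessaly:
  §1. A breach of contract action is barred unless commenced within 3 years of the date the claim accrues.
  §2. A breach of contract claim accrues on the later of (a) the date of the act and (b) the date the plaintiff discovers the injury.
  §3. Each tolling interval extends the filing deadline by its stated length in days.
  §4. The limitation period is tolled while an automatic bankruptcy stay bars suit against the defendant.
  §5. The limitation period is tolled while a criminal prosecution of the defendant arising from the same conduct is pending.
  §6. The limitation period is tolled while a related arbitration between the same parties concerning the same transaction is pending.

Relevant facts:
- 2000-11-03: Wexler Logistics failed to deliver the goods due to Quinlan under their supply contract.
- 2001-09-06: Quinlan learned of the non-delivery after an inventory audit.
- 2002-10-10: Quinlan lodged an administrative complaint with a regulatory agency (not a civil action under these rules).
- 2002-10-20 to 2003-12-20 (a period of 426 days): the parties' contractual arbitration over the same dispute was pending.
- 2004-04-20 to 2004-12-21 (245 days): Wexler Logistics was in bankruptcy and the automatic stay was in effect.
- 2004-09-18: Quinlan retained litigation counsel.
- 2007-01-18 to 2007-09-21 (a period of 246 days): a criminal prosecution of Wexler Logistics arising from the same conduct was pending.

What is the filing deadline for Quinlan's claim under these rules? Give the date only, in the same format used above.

2006-07-09

The claim accrued on 2001-09-06 — the later of the 2000-11-03 act and the 2001-09-06 discovery.
3 years from 2001-09-06 is 2004-09-06.
The period was tolled for 426 days by the pending related arbitration (2002-10-20 to 2003-12-20), pushing the deadline to 2005-11-06.
Because the automatic bankruptcy stay ran from 2004-04-20 to 2004-12-21, the deadline is extended by 245 days to 2006-07-09.
The pending criminal prosecution starting 2007-01-18 came too late — the period had run on 2006-07-09 — and so does not extend the deadline.
The other events in the timeline have no effect on the limitation period under the stated rules.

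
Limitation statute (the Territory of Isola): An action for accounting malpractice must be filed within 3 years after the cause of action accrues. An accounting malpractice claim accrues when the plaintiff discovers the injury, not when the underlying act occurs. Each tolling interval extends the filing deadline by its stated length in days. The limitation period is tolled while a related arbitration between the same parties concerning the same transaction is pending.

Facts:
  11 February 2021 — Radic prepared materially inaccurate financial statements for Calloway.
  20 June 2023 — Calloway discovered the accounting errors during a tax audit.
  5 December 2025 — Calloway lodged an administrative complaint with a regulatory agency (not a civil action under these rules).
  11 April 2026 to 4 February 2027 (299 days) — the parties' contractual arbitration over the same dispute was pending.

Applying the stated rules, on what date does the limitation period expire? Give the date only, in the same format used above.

The claim did not accrue until Calloway discovered the injury on 20 June 2023; the 11 February 2021 act date does not start the clock under the stated rule.
The untolled deadline — 3 years after 20 June 2023 — is 20 June 2026.
The pending related arbitration from 11 April 2026 to 4 February 2027 tolled the period for 299 days, extending the deadline to 15 April 2027.
None of the other events listed affects the running of the period under the stated rules.

15 April 2027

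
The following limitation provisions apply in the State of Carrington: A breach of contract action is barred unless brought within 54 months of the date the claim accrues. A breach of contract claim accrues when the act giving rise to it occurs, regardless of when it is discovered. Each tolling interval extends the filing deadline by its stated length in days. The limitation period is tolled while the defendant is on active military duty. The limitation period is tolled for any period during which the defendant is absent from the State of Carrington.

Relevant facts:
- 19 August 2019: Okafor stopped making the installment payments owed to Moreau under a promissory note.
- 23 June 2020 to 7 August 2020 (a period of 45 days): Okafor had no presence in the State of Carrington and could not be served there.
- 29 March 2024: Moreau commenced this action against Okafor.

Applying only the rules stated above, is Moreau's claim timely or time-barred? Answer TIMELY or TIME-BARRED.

TIMELY

The claim accrued on 19 August 2019, when the wrongful act occurred.
Adding the 54 months base period to 19 August 2019 gives a deadline of 19 February 2024, before any tolling.
The defendant's absence from the jurisdiction from 23 June 2020 to 7 August 2020 tolled the period for 45 days, extending the deadline to 4 April 2024.
Moreau filed on 29 March 2024, before the 4 April 2024 deadline, so the action is timely.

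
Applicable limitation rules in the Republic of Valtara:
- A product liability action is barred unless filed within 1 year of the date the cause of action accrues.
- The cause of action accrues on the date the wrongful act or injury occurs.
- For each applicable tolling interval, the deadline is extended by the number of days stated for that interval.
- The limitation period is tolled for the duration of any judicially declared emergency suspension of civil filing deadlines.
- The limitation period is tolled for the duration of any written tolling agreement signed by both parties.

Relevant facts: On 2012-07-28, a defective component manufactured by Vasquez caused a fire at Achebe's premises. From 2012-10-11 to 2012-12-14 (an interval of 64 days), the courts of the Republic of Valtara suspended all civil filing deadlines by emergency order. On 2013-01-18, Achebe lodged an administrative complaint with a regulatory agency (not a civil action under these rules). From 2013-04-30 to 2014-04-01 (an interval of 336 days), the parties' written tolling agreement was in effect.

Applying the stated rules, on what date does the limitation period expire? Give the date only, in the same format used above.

The cause of action accrued on 2012-07-28, the date of the act.
1 year from 2012-07-28 is 2013-07-28.
Because the emergency suspension of filing deadlines ran from 2012-10-11 to 2012-12-14, the deadline is extended by 64 days to 2013-09-30.
Because the written tolling agreement ran from 2013-04-30 to 2014-04-01, the deadline is extended by 336 days to 2014-09-01.
The other events in the timeline have no effect on the limitation period under the stated rules.

2014-09-01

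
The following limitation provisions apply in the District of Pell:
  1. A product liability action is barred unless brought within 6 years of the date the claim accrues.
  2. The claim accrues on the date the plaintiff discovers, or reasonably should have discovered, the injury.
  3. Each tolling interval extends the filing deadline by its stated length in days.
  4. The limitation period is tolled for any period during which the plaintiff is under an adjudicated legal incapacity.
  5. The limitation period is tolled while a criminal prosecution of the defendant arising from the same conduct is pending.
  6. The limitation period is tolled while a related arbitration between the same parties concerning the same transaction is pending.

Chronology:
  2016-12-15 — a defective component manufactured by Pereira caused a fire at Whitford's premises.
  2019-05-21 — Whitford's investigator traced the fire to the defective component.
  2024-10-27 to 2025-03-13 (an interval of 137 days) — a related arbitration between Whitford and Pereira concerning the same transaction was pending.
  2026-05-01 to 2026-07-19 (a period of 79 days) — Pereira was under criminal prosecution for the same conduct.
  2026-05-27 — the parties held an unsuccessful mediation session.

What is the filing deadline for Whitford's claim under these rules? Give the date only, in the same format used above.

2025-10-05

The claim did not accrue until Whitford discovered the injury on 2019-05-21; the 2016-12-15 act date does not start the clock under the stated rule.
The untolled deadline — 6 years after 2019-05-21 — is 2025-05-21.
The pending related arbitration from 2024-10-27 to 2025-03-13 tolled the period for 137 days, extending the deadline to 2025-10-05.
By the time the pending criminal prosecution began on 2026-05-01, the limitation period had already expired on 2025-10-05; that interval cannot revive it.
The other events in the timeline have no effect on the limitation period under the stated rules.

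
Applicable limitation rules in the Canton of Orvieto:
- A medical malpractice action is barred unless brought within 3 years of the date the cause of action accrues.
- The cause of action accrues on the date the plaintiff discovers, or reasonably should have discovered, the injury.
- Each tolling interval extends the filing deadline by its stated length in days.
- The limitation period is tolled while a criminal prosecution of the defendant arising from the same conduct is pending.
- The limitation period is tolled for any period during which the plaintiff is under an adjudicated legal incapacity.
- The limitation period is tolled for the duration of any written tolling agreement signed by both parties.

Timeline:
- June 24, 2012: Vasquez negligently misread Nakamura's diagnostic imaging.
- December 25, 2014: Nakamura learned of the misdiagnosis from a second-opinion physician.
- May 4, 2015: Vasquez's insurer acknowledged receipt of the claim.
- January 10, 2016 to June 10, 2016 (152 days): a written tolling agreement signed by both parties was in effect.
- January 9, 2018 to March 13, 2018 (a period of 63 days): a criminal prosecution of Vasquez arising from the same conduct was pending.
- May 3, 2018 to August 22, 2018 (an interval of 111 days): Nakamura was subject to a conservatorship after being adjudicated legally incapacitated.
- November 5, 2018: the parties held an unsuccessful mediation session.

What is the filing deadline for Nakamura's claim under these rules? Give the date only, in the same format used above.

November 16, 2018

Accrual is tied to discovery, so the period began on December 25, 2014 rather than on June 24, 2012 when the act occurred.
The untolled deadline — 3 years after December 25, 2014 — is December 25, 2017.
The period was tolled for 152 days by the written tolling agreement (January 10, 2016 to June 10, 2016), pushing the deadline to May 26, 2018.
Because the pending criminal prosecution ran from January 9, 2018 to March 13, 2018, the deadline is extended by 63 days to July 28, 2018.
The period was tolled for 111 days by the plaintiff's legal incapacity (May 3, 2018 to August 22, 2018), pushing the deadline to November 16, 2018.
Nothing else in the chronology tolls or restarts the period.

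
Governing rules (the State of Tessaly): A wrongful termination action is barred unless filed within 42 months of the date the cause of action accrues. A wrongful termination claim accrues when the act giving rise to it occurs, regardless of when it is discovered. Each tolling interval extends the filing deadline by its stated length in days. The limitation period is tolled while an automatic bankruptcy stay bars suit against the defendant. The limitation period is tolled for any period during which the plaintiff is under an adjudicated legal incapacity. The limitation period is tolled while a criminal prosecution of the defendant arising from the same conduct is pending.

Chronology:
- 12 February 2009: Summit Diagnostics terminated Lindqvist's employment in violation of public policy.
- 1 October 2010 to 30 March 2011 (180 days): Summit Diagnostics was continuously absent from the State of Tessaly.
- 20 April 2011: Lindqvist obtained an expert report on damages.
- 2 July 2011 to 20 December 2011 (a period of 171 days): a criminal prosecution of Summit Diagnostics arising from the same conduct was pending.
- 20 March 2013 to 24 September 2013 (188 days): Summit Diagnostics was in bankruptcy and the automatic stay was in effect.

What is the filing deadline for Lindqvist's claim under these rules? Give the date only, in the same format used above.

30 January 2013

The claim accrued on 12 February 2009, when the wrongful act occurred.
Adding the 42 months base period to 12 February 2009 gives a deadline of 12 August 2012, before any tolling.
Because the pending criminal prosecution ran from 2 July 2011 to 20 December 2011, the deadline is extended by 171 days to 30 January 2013.
By the time the automatic bankruptcy stay began on 20 March 2013, the limitation period had already expired on 30 January 2013; that interval cannot revive it.
The defendant's absence from the jurisdiction from 1 October 2010 to 30 March 2011 does not toll the period, because no stated rule makes the defendant's absence a tolling event.
Nothing else in the chronology tolls or restarts the period.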